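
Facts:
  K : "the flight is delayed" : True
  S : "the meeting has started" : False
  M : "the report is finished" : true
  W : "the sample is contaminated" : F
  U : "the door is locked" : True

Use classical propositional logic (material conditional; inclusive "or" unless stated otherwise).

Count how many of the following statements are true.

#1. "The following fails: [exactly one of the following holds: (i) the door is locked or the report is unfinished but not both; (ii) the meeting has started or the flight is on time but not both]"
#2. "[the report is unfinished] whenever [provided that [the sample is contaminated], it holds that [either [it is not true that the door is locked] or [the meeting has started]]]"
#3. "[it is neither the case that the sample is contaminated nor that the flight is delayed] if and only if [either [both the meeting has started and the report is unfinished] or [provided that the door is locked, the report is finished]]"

0

#1: Parsed as ~((U xor ~M) xor (S xor ~K))

~M = ~T = F
U xor ~M = T xor F = T
~K = ~T = F
S xor ~K = F xor F = F
(U xor ~M) xor (S xor ~K) = T xor F = T
~((U xor ~M) xor (S xor ~K)) = ~T = F
Thus #1 is false.

#2: This is (W -> (~U | S)) -> ~M.

~U = ~T = F
~U | S = F | F = F
W -> (~U | S) = F -> F = T
~M = ~T = F
(W -> (~U | S)) -> ~M = T -> F = F
Hence #2 is false.

#3: Parsed as (W nor K) <-> ((S & ~M) | (U -> M))

W nor K = F nor T = F
~M = ~T = F
S & ~M = F & F = F
U -> M = T -> T = T
(S & ~M) | (U -> M) = F | T = T
(W nor K) <-> ((S & ~M) | (U -> M)) = F <-> T = F
Hence #3 is false.

True statements: 0 (none).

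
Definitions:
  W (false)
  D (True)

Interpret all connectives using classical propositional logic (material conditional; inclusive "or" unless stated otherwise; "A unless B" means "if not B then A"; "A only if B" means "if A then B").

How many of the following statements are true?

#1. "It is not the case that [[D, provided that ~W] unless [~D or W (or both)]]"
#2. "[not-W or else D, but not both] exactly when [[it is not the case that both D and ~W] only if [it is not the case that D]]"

0

#1: This is ~((~W -> D) | (~D | W)).

~W = ~F = T
~W -> D = T -> T = T
~D = ~T = F
~D | W = F | F = F
(~W -> D) | (~D | W) = T | F = T
~((~W -> D) | (~D | W)) = ~T = F
So #1 is false.

#2: Parsed as (~W xor D) <-> ((D nand ~W) -> ~D)

~W = ~F = T
~W xor D = T xor T = F
~W = ~F = T
D nand ~W = T nand T = F
~D = ~T = F
(D nand ~W) -> ~D = F -> F = T
(~W xor D) <-> ((D nand ~W) -> ~D) = F <-> T = F
Hence #2 is false.

Count: 0.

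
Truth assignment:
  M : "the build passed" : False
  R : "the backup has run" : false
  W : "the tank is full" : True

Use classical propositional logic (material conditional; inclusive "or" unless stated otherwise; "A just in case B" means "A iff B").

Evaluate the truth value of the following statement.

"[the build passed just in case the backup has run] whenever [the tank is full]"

Parsed as W -> (M <-> R)

M <-> R = F <-> F = T
W -> (M <-> R) = T -> T = T

true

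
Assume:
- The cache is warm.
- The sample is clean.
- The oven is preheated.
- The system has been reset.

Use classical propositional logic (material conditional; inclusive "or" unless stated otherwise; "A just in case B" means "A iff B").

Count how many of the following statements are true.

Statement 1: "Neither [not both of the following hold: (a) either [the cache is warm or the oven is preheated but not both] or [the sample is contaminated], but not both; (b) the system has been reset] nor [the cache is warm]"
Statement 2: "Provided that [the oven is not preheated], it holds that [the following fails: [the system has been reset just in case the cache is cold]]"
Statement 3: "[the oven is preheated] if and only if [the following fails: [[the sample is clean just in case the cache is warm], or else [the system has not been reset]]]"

Let P = "the cache is warm" (T), R = "the oven is preheated" (T), Q = "the sample is contaminated" (F), S = "the system has been reset" (T).

Statement 1: Parsed as (((P xor R) xor Q) nand S) nor P

P xor R = T xor T = F
(P xor R) xor Q = F xor F = F
((P xor R) xor Q) nand S = F nand T = T
(((P xor R) xor Q) nand S) nor P = T nor T = F
Hence Statement 1 is false.

Statement 2: Parsed as ~R -> ~(S <-> ~P)

~R = ~T = F
~P = ~T = F
S <-> ~P = T <-> F = F
~(S <-> ~P) = ~F = T
~R -> ~(S <-> ~P) = F -> T = T
Thus Statement 2 is true.

Statement 3: Formalization: R <-> ~((~Q <-> P) | ~S)

~Q = ~F = T
~Q <-> P = T <-> T = T
~S = ~T = F
(~Q <-> P) | ~S = T | F = T
~((~Q <-> P) | ~S) = ~T = F
R <-> ~((~Q <-> P) | ~S) = T <-> F = F
Hence Statement 3 is false.

Count: 1.

1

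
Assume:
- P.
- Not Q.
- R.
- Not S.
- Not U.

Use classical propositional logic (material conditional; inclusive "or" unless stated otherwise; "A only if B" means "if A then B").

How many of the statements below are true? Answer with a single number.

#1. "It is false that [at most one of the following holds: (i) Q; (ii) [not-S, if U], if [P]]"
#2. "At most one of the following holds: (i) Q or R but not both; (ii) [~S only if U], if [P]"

#1: This is ~(Q nand (P -> (U -> ~S))).

~S = ~F = T
U -> ~S = F -> T = T
P -> (U -> ~S) = T -> T = T
Q nand (P -> (U -> ~S)) = F nand T = T
~(Q nand (P -> (U -> ~S))) = ~T = F
So #1 is false.

#2: This is (Q xor R) nand (P -> (~S -> U)).

Q xor R = F xor T = T
~S = ~F = T
~S -> U = T -> F = F
P -> (~S -> U) = T -> F = F
(Q xor R) nand (P -> (~S -> U)) = T nand F = T
So #2 is true.

1 of the 2 statements is true.

1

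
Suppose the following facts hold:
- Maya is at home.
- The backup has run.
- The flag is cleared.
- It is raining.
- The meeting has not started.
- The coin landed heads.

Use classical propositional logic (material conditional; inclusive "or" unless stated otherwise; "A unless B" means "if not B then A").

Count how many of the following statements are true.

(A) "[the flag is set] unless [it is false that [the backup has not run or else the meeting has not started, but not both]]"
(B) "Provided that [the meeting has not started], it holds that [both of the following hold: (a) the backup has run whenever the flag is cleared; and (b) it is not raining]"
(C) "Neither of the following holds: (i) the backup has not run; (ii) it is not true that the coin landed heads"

1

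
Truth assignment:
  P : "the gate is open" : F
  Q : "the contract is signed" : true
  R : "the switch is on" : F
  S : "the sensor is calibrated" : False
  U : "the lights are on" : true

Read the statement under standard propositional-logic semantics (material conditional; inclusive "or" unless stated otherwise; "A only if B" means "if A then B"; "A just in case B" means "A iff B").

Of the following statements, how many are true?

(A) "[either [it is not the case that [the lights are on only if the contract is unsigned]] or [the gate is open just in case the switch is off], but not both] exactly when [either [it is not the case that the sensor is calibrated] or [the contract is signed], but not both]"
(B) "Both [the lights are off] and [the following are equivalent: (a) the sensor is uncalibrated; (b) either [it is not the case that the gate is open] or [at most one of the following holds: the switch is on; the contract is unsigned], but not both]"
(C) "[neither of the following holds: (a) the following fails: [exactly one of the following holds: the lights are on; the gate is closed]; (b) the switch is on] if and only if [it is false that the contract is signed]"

1

(A): Parsed as (not (U -> not Q) xor (P iff not R)) iff (not S xor Q)

not Q = not True = False
U -> not Q = True -> False = False
not (U -> not Q) = not False = True
not R = not False = True
P iff not R = False iff True = False
not (U -> not Q) xor (P iff not R) = True xor False = True
not S = not False = True
not S xor Q = True xor True = False
(not (U -> not Q) xor (P iff not R)) iff (not S xor Q) = True iff False = False
Thus (A) is false.

(B): Formalization: not U and (not S iff (not P xor (R nand not Q)))

not U = not True = False
not S = not False = True
not P = not False = True
not Q = not True = False
R nand not Q = False nand False = True
not P xor (R nand not Q) = True xor True = False
not S iff (not P xor (R nand not Q)) = True iff False = False
not U and (not S iff (not P xor (R nand not Q))) = False and False = False
Thus (B) is false.

(C): In symbols: (not (U xor not P) nor R) iff not Q

not P = not False = True
U xor not P = True xor True = False
not (U xor not P) = not False = True
not (U xor not P) nor R = True nor False = False
not Q = not True = False
(not (U xor not P) nor R) iff not Q = False iff False = True
Hence (C) is true.

Count: 1.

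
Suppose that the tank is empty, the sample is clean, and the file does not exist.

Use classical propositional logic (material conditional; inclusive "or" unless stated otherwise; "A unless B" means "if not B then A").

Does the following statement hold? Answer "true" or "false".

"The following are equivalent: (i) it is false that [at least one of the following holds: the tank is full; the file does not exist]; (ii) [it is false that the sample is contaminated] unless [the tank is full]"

false

Let P = "the tank is full" (False), R = "the file exists" (False), Q = "the sample is contaminated" (False).
This is not (P or not R) iff (not Q or P).

not R = not False = True
P or not R = False or True = True
not (P or not R) = not True = False
not Q = not False = True
not Q or P = True or False = True
not (P or not R) iff (not Q or P) = False iff True = False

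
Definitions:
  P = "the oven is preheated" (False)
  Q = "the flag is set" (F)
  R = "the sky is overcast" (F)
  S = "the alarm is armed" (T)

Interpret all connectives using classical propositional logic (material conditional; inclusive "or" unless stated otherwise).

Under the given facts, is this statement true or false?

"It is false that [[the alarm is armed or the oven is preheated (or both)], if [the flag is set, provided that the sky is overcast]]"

False

Formalization: ~((R -> Q) -> (S | P))

R -> Q = F -> F = T
S | P = T | F = T
(R -> Q) -> (S | P) = T -> T = T
~((R -> Q) -> (S | P)) = ~T = F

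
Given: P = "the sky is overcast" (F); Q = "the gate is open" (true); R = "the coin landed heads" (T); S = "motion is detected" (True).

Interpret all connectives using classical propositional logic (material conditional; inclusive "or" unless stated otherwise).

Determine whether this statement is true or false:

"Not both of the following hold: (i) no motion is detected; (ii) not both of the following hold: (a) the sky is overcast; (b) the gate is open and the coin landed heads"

true

Values: S=T, P=F, Q=T, R=T.
Formalization: ~S nand (P nand (Q & R))

~S = ~T = F
Q & R = T & T = T
P nand (Q & R) = F nand T = T
~S nand (P nand (Q & R)) = F nand T = T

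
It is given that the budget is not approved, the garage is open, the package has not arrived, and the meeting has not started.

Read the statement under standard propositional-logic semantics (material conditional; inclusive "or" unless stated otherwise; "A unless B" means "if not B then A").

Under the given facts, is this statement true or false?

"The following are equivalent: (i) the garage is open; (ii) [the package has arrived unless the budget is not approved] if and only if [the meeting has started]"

Let W = "the garage is closed" (F), Q = "the package has arrived" (F), L = "the budget is approved" (F), G = "the meeting has started" (F).
Formalization: ~W <-> ((Q | ~L) <-> G)

~W = ~F = T
~L = ~F = T
Q | ~L = F | T = T
(Q | ~L) <-> G = T <-> F = F
~W <-> ((Q | ~L) <-> G) = T <-> F = F

False.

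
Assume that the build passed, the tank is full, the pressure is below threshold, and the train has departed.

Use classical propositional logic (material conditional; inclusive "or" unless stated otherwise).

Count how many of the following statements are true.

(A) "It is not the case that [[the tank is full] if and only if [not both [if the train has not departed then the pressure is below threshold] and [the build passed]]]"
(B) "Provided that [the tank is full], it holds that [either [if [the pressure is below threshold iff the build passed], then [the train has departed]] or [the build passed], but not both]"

1

Let H = "the tank is full" (T), V = "the train has departed" (T), N = "the pressure is above threshold" (F), R = "the build passed" (T).

(A): In symbols: ~(H <-> ((~V -> ~N) nand R))

~V = ~T = F
~N = ~F = T
~V -> ~N = F -> T = T
(~V -> ~N) nand R = T nand T = F
H <-> ((~V -> ~N) nand R) = T <-> F = F
~(H <-> ((~V -> ~N) nand R)) = ~F = T
So (A) is true.

(B): In symbols: H -> (((~N <-> R) -> V) xor R)

~N = ~F = T
~N <-> R = T <-> T = T
(~N <-> R) -> V = T -> T = T
((~N <-> R) -> V) xor R = T xor T = F
H -> (((~N <-> R) -> V) xor R) = T -> F = F
So (B) is false.

True statements: 1.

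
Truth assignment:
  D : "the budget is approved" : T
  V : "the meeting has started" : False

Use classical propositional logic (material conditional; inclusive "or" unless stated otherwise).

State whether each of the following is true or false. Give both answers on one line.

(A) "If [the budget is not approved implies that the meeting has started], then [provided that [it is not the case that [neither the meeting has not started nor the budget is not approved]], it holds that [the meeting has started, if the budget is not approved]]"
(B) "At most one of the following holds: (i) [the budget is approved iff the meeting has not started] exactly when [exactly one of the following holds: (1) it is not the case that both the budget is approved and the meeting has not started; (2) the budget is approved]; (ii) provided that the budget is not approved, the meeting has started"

(A) T; (B) F

(A): This is (~D -> V) -> (~(~V nor ~D) -> (~D -> V)).

~D = ~T = F
~D -> V = F -> F = T
~V = ~F = T
~D = ~T = F
~V nor ~D = T nor F = F
~(~V nor ~D) = ~F = T
~D = ~T = F
~D -> V = F -> F = T
~(~V nor ~D) -> (~D -> V) = T -> T = T
(~D -> V) -> (~(~V nor ~D) -> (~D -> V)) = T -> T = T
Hence (A) is true.

(B): This is ((D <-> ~V) <-> ((D nand ~V) xor D)) nand (~D -> V).

~V = ~F = T
D <-> ~V = T <-> T = T
~V = ~F = T
D nand ~V = T nand T = F
(D nand ~V) xor D = F xor T = T
(D <-> ~V) <-> ((D nand ~V) xor D) = T <-> T = T
~D = ~T = F
~D -> V = F -> F = T
((D <-> ~V) <-> ((D nand ~V) xor D)) nand (~D -> V) = T nand T = F
Thus (B) is false.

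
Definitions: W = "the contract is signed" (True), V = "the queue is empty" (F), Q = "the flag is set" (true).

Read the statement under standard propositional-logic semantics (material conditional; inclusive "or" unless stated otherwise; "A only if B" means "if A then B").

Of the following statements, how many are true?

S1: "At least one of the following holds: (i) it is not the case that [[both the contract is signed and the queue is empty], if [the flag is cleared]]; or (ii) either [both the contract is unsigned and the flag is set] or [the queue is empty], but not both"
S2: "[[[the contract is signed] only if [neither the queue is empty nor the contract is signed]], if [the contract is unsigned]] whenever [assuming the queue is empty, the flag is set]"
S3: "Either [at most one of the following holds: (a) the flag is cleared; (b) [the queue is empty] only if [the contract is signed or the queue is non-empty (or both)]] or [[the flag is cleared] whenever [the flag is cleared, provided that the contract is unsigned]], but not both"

S1: In symbols: ~(~Q -> (W & V)) | ((~W & Q) xor V)

~Q = ~T = F
W & V = T & F = F
~Q -> (W & V) = F -> F = T
~(~Q -> (W & V)) = ~T = F
~W = ~T = F
~W & Q = F & T = F
(~W & Q) xor V = F xor F = F
~(~Q -> (W & V)) | ((~W & Q) xor V) = F | F = F
So S1 is false.

S2: In symbols: (V -> Q) -> (~W -> (W -> (V nor W)))

V -> Q = F -> T = T
~W = ~T = F
V nor W = F nor T = F
W -> (V nor W) = T -> F = F
~W -> (W -> (V nor W)) = F -> F = T
(V -> Q) -> (~W -> (W -> (V nor W))) = T -> T = T
Hence S2 is true.

S3: In symbols: (~Q nand (V -> (W | ~V))) xor ((~W -> ~Q) -> ~Q)

~Q = ~T = F
~V = ~F = T
W | ~V = T | T = T
V -> (W | ~V) = F -> T = T
~Q nand (V -> (W | ~V)) = F nand T = T
~W = ~T = F
~Q = ~T = F
~W -> ~Q = F -> F = T
~Q = ~T = F
(~W -> ~Q) -> ~Q = T -> F = F
(~Q nand (V -> (W | ~V))) xor ((~W -> ~Q) -> ~Q) = T xor F = T
Hence S3 is true.

True statements: 2 (S2, S3).

2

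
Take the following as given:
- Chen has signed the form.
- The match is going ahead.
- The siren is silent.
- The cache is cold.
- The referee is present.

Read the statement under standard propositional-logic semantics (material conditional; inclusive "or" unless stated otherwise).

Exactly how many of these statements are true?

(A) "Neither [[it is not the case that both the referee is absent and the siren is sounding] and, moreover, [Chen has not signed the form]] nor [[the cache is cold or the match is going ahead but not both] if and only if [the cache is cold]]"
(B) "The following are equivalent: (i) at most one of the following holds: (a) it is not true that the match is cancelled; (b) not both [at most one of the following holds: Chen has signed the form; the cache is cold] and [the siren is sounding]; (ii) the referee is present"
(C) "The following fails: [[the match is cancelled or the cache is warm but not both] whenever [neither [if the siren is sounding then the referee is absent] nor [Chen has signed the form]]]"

1

Let M = "the referee is present" (T), D = "the siren is sounding" (F), L = "Chen has signed the form" (T), K = "the cache is warm" (F), G = "the match is cancelled" (F).

(A): Formalization: ((~M nand D) & ~L) nor ((~K xor ~G) <-> ~K)

~M = ~T = F
~M nand D = F nand F = T
~L = ~T = F
(~M nand D) & ~L = T & F = F
~K = ~F = T
~G = ~F = T
~K xor ~G = T xor T = F
~K = ~F = T
(~K xor ~G) <-> ~K = F <-> T = F
((~M nand D) & ~L) nor ((~K xor ~G) <-> ~K) = F nor F = T
Hence (A) is true.

(B): In symbols: (~G nand ((L nand ~K) nand D)) <-> M

~G = ~F = T
~K = ~F = T
L nand ~K = T nand T = F
(L nand ~K) nand D = F nand F = T
~G nand ((L nand ~K) nand D) = T nand T = F
(~G nand ((L nand ~K) nand D)) <-> M = F <-> T = F
So (B) is false.

(C): Parsed as ~(((D -> ~M) nor L) -> (G xor K))

~M = ~T = F
D -> ~M = F -> F = T
(D -> ~M) nor L = T nor T = F
G xor K = F xor F = F
((D -> ~M) nor L) -> (G xor K) = F -> F = T
~(((D -> ~M) nor L) -> (G xor K)) = ~T = F
Thus (C) is false.

Count: 1.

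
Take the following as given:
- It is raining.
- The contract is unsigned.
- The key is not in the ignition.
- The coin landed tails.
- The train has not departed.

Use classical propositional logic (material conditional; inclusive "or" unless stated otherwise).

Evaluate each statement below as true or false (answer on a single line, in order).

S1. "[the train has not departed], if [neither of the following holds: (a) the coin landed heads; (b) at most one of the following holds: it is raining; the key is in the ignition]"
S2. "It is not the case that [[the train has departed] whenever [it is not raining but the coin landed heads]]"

Let S = "the coin landed heads" (False), P = "it is raining" (True), R = "the key is in the ignition" (False), U = "the train has departed" (False).

S1: Formalization: (S nor (P nand R)) -> not U

P nand R = True nand False = True
S nor (P nand R) = False nor True = False
not U = not False = True
(S nor (P nand R)) -> not U = False -> True = True
Thus S1 is true.

S2: Parsed as not ((not P and S) -> U)

not P = not True = False
not P and S = False and False = False
(not P and S) -> U = False -> False = True
not ((not P and S) -> U) = not True = False
Hence S2 is false.

S1 true, S2 false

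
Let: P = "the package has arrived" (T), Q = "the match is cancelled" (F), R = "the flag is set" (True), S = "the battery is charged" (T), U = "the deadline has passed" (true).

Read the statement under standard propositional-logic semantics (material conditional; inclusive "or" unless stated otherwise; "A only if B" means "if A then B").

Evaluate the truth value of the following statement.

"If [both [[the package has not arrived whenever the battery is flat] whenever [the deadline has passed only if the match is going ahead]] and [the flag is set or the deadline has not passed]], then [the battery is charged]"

Values: U=T, Q=F, S=T, P=T, R=T.
Formalization: (((U → ¬Q) → (¬S → ¬P)) ∧ (R ∨ ¬U)) → S

¬Q = ¬F = T
U → ¬Q = T → T = T
¬S = ¬T = F
¬P = ¬T = F
¬S → ¬P = F → F = T
(U → ¬Q) → (¬S → ¬P) = T → T = T
¬U = ¬T = F
R ∨ ¬U = T ∨ F = T
((U → ¬Q) → (¬S → ¬P)) ∧ (R ∨ ¬U) = T ∧ T = T
(((U → ¬Q) → (¬S → ¬P)) ∧ (R ∨ ¬U)) → S = T → T = T

The statement is true.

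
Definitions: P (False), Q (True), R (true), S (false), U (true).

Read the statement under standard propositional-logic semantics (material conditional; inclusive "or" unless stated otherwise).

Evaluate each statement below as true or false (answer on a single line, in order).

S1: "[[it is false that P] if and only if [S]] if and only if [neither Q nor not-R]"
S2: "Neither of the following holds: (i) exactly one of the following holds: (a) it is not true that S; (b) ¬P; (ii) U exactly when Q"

S1 true / S2 false

S1: Formalization: (~P <-> S) <-> (Q nor ~R)

~P = ~F = T
~P <-> S = T <-> F = F
~R = ~T = F
Q nor ~R = T nor F = F
(~P <-> S) <-> (Q nor ~R) = F <-> F = T
So S1 is true.

S2: Formalization: (~S xor ~P) nor (U <-> Q)

~S = ~F = T
~P = ~F = T
~S xor ~P = T xor T = F
U <-> Q = T <-> T = T
(~S xor ~P) nor (U <-> Q) = F nor T = F
Hence S2 is false.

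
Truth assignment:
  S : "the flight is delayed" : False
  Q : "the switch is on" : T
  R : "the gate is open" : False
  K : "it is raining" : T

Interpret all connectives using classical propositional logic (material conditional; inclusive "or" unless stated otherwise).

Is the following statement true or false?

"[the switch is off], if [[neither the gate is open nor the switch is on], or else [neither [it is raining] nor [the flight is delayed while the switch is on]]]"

The statement is true.

This is ((R ↓ Q) ∨ (K ↓ (S ∧ Q))) → ¬Q.

R ↓ Q = F ↓ T = F
S ∧ Q = F ∧ T = F
K ↓ (S ∧ Q) = T ↓ F = F
(R ↓ Q) ∨ (K ↓ (S ∧ Q)) = F ∨ F = F
¬Q = ¬T = F
((R ↓ Q) ∨ (K ↓ (S ∧ Q))) → ¬Q = F → F = T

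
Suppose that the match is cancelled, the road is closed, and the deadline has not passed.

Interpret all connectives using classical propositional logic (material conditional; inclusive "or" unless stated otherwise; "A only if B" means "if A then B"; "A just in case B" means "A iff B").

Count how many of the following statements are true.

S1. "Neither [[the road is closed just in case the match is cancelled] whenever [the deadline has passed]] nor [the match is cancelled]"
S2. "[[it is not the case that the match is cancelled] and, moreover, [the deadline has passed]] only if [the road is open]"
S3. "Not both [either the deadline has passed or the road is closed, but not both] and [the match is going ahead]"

Let R = "the deadline has passed" (F), Q = "the road is closed" (T), P = "the match is cancelled" (T).

S1: Formalization: (R -> (Q <-> P)) nor P

Q <-> P = T <-> T = T
R -> (Q <-> P) = F -> T = T
(R -> (Q <-> P)) nor P = T nor T = F
Thus S1 is false.

S2: Parsed as (~P & R) -> ~Q

~P = ~T = F
~P & R = F & F = F
~Q = ~T = F
(~P & R) -> ~Q = F -> F = T
Thus S2 is true.

S3: Formalization: (R xor Q) nand ~P

R xor Q = F xor T = T
~P = ~T = F
(R xor Q) nand ~P = T nand F = T
Hence S3 is true.

Count: 2.

2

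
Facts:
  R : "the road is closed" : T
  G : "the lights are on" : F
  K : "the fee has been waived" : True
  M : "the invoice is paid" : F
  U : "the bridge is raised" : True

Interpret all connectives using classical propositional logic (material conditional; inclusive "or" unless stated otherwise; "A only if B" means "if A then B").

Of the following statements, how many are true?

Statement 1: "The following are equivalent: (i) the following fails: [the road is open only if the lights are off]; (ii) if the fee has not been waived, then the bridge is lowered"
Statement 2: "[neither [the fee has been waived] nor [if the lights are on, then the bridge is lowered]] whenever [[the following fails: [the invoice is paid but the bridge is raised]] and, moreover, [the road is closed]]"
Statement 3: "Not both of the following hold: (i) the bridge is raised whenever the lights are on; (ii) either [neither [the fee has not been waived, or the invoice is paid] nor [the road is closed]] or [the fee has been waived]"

0

Statement 1: Parsed as ~(~R -> ~G) <-> (~K -> ~U)

~R = ~T = F
~G = ~F = T
~R -> ~G = F -> T = T
~(~R -> ~G) = ~T = F
~K = ~T = F
~U = ~T = F
~K -> ~U = F -> F = T
~(~R -> ~G) <-> (~K -> ~U) = F <-> T = F
Hence Statement 1 is false.

Statement 2: Formalization: (~(M & U) & R) -> (K nor (G -> ~U))

M & U = F & T = F
~(M & U) = ~F = T
~(M & U) & R = T & T = T
~U = ~T = F
G -> ~U = F -> F = T
K nor (G -> ~U) = T nor T = F
(~(M & U) & R) -> (K nor (G -> ~U)) = T -> F = F
Hence Statement 2 is false.

Statement 3: In symbols: (G -> U) nand (((~K | M) nor R) | K)

G -> U = F -> T = T
~K = ~T = F
~K | M = F | F = F
(~K | M) nor R = F nor T = F
((~K | M) nor R) | K = F | T = T
(G -> U) nand (((~K | M) nor R) | K) = T nand T = F
Thus Statement 3 is false.

True statements: 0 (none).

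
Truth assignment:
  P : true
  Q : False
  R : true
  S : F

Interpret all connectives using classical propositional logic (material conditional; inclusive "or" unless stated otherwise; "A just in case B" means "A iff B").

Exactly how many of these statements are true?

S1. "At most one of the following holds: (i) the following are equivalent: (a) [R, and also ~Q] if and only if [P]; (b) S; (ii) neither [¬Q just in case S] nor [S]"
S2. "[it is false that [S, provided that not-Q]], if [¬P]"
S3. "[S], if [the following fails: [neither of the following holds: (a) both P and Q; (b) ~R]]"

3

S1: Formalization: (((R ∧ ¬Q) ↔ P) ↔ S) ↑ ((¬Q ↔ S) ↓ S)

¬Q = ¬F = T
R ∧ ¬Q = T ∧ T = T
(R ∧ ¬Q) ↔ P = T ↔ T = T
((R ∧ ¬Q) ↔ P) ↔ S = T ↔ F = F
¬Q = ¬F = T
¬Q ↔ S = T ↔ F = F
(¬Q ↔ S) ↓ S = F ↓ F = T
(((R ∧ ¬Q) ↔ P) ↔ S) ↑ ((¬Q ↔ S) ↓ S) = F ↑ T = T
So S1 is true.

S2: Parsed as ¬P → ¬(¬Q → S)

¬P = ¬T = F
¬Q = ¬F = T
¬Q → S = T → F = F
¬(¬Q → S) = ¬F = T
¬P → ¬(¬Q → S) = F → T = T
Hence S2 is true.

S3: Parsed as ¬((P ∧ Q) ↓ ¬R) → S

P ∧ Q = T ∧ F = F
¬R = ¬T = F
(P ∧ Q) ↓ ¬R = F ↓ F = T
¬((P ∧ Q) ↓ ¬R) = ¬T = F
¬((P ∧ Q) ↓ ¬R) → S = F → F = T
Thus S3 is true.

Count: 3.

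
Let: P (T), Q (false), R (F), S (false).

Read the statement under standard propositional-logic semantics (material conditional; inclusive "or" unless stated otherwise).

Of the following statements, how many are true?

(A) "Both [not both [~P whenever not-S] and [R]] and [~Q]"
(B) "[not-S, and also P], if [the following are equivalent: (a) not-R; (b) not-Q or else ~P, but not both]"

2

(A): Formalization: ((~S -> ~P) nand R) & ~Q

~S = ~F = T
~P = ~T = F
~S -> ~P = T -> F = F
(~S -> ~P) nand R = F nand F = T
~Q = ~F = T
((~S -> ~P) nand R) & ~Q = T & T = T
Thus (A) is true.

(B): Formalization: (~R <-> (~Q xor ~P)) -> (~S & P)

~R = ~F = T
~Q = ~F = T
~P = ~T = F
~Q xor ~P = T xor F = T
~R <-> (~Q xor ~P) = T <-> T = T
~S = ~F = T
~S & P = T & T = T
(~R <-> (~Q xor ~P)) -> (~S & P) = T -> T = T
Thus (B) is true.

True statements: 2.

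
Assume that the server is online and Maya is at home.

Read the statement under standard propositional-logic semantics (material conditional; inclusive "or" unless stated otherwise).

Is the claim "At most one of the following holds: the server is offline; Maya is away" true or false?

True

Let P = "the server is online" (True), Q = "Maya is at home" (True).
In symbols: not P nand not Q

not P = not True = False
not Q = not True = False
not P nand not Q = False nand False = True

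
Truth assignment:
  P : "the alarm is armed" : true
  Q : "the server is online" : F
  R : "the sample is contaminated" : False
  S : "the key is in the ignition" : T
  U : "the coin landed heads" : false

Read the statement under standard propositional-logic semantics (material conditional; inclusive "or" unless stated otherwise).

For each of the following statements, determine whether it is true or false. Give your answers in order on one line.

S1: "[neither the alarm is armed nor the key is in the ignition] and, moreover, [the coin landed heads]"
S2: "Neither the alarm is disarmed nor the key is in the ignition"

S1 false / S2 false

S1: This is (P nor S) & U.

P nor S = T nor T = F
(P nor S) & U = F & F = F
Hence S1 is false.

S2: Formalization: ~P nor S

~P = ~T = F
~P nor S = F nor T = F
Hence S2 is false.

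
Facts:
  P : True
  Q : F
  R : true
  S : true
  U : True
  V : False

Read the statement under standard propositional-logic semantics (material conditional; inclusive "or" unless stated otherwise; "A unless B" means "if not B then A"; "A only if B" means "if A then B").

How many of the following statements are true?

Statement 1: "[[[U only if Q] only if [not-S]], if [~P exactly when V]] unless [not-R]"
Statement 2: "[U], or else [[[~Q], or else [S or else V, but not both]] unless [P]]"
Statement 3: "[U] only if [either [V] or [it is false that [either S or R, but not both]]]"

Statement 1: Formalization: ((¬P ↔ V) → ((U → Q) → ¬S)) ∨ ¬R

¬P = ¬T = F
¬P ↔ V = F ↔ F = T
U → Q = T → F = F
¬S = ¬T = F
(U → Q) → ¬S = F → F = T
(¬P ↔ V) → ((U → Q) → ¬S) = T → T = T
¬R = ¬T = F
((¬P ↔ V) → ((U → Q) → ¬S)) ∨ ¬R = T ∨ F = T
So Statement 1 is true.

Statement 2: Formalization: U ∨ ((¬Q ∨ (S ⊕ V)) ∨ P)

¬Q = ¬F = T
S ⊕ V = T ⊕ F = T
¬Q ∨ (S ⊕ V) = T ∨ T = T
(¬Q ∨ (S ⊕ V)) ∨ P = T ∨ T = T
U ∨ ((¬Q ∨ (S ⊕ V)) ∨ P) = T ∨ T = T
So Statement 2 is true.

Statement 3: Parsed as U → (V ∨ ¬(S ⊕ R))

S ⊕ R = T ⊕ T = F
¬(S ⊕ R) = ¬F = T
V ∨ ¬(S ⊕ R) = F ∨ T = T
U → (V ∨ ¬(S ⊕ R)) = T → T = T
Hence Statement 3 is true.

3 of the 3 statements are true.

3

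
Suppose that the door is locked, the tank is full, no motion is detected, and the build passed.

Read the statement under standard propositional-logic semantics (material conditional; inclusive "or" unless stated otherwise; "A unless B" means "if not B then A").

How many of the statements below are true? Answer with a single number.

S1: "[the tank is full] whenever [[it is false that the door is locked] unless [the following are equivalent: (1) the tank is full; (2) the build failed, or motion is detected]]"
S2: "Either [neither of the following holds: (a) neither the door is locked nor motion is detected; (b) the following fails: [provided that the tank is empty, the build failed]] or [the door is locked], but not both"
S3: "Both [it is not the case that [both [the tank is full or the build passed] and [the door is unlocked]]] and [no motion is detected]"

Let P = "the door is locked" (T), Q = "the tank is full" (T), S = "the build passed" (T), R = "motion is detected" (F).

S1: This is (~P | (Q <-> (~S | R))) -> Q.

~P = ~T = F
~S = ~T = F
~S | R = F | F = F
Q <-> (~S | R) = T <-> F = F
~P | (Q <-> (~S | R)) = F | F = F
(~P | (Q <-> (~S | R))) -> Q = F -> T = T
Hence S1 is true.

S2: This is ((P nor R) nor ~(~Q -> ~S)) xor P.

P nor R = T nor F = F
~Q = ~T = F
~S = ~T = F
~Q -> ~S = F -> F = T
~(~Q -> ~S) = ~T = F
(P nor R) nor ~(~Q -> ~S) = F nor F = T
((P nor R) nor ~(~Q -> ~S)) xor P = T xor T = F
Thus S2 is false.

S3: Parsed as ~((Q | S) & ~P) & ~R

Q | S = T | T = T
~P = ~T = F
(Q | S) & ~P = T & F = F
~((Q | S) & ~P) = ~F = T
~R = ~F = T
~((Q | S) & ~P) & ~R = T & T = T
Thus S3 is true.

True statements: 2 (S1, S3).

2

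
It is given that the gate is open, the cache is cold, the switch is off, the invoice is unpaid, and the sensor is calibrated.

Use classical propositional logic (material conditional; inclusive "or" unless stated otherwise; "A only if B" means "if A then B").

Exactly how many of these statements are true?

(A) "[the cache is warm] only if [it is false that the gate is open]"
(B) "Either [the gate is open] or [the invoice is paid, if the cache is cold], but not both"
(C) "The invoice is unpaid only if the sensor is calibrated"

Let M = "the cache is warm" (F), W = "the gate is open" (T), U = "the invoice is paid" (F), S = "the sensor is calibrated" (T).

(A): In symbols: M → ¬W

¬W = ¬T = F
M → ¬W = F → F = T
Hence (A) is true.

(B): Parsed as W ⊕ (¬M → U)

¬M = ¬F = T
¬M → U = T → F = F
W ⊕ (¬M → U) = T ⊕ F = T
Thus (B) is true.

(C): Formalization: ¬U → S

¬U = ¬F = T
¬U → S = T → T = T
So (C) is true.

True statements: 3.

3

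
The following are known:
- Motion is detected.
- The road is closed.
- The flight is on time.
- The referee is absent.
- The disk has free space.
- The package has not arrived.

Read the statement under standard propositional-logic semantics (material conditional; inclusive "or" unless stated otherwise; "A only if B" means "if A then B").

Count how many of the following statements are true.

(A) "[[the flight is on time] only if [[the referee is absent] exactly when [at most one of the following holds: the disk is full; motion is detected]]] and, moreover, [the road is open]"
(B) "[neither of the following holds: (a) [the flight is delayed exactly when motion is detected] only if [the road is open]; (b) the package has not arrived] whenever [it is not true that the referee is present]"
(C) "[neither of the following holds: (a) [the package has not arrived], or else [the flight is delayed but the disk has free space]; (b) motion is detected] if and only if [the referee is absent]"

Let U = "the flight is delayed" (False), S = "the referee is present" (False), M = "the disk is full" (False), H = "motion is detected" (True), R = "the road is closed" (True), P = "the package has arrived" (False).

(A): This is (not U -> (not S iff (M nand H))) and not R.

not U = not False = True
not S = not False = True
M nand H = False nand True = True
not S iff (M nand H) = True iff True = True
not U -> (not S iff (M nand H)) = True -> True = True
not R = not True = False
(not U -> (not S iff (M nand H))) and not R = True and False = False
So (A) is false.

(B): This is not S -> (((U iff H) -> not R) nor not P).

not S = not False = True
U iff H = False iff True = False
not R = not True = False
(U iff H) -> not R = False -> False = True
not P = not False = True
((U iff H) -> not R) nor not P = True nor True = False
not S -> (((U iff H) -> not R) nor not P) = True -> False = False
Thus (B) is false.

(C): In symbols: ((not P or (U and not M)) nor H) iff not S

not P = not False = True
not M = not False = True
U and not M = False and True = False
not P or (U and not M) = True or False = True
(not P or (U and not M)) nor H = True nor True = False
not S = not False = True
((not P or (U and not M)) nor H) iff not S = False iff True = False
Thus (C) is false.

True statements: 0 (none).

0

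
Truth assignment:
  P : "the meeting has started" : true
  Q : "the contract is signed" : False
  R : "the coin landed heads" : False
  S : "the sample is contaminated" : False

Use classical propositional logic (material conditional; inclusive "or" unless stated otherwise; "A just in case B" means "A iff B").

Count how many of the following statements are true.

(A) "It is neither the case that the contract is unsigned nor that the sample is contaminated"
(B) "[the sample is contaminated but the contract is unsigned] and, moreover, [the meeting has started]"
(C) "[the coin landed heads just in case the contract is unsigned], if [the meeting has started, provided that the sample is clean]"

(A): This is ~Q nor S.

~Q = ~F = T
~Q nor S = T nor F = F
So (A) is false.

(B): This is (S & ~Q) & P.

~Q = ~F = T
S & ~Q = F & T = F
(S & ~Q) & P = F & T = F
Hence (B) is false.

(C): This is (~S -> P) -> (R <-> ~Q).

~S = ~F = T
~S -> P = T -> T = T
~Q = ~F = T
R <-> ~Q = F <-> T = F
(~S -> P) -> (R <-> ~Q) = T -> F = F
Hence (C) is false.

True statements: 0 (none).

0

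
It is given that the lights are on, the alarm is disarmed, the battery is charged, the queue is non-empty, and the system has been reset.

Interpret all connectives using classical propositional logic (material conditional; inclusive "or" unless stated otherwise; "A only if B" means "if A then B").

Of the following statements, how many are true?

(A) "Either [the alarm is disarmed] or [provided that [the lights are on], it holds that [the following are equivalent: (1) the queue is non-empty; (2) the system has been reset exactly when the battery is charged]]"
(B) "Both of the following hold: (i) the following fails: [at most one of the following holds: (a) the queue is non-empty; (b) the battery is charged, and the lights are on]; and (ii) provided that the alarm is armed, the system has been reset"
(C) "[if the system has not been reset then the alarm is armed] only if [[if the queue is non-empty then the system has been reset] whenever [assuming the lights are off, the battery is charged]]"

3

Let Q = "the alarm is armed" (F), P = "the lights are on" (T), S = "the queue is empty" (F), U = "the system has been reset" (T), R = "the battery is charged" (T).

(A): Formalization: ¬Q ∨ (P → (¬S ↔ (U ↔ R)))

¬Q = ¬F = T
¬S = ¬F = T
U ↔ R = T ↔ T = T
¬S ↔ (U ↔ R) = T ↔ T = T
P → (¬S ↔ (U ↔ R)) = T → T = T
¬Q ∨ (P → (¬S ↔ (U ↔ R))) = T ∨ T = T
So (A) is true.

(B): This is ¬(¬S ↑ (R ∧ P)) ∧ (Q → U).

¬S = ¬F = T
R ∧ P = T ∧ T = T
¬S ↑ (R ∧ P) = T ↑ T = F
¬(¬S ↑ (R ∧ P)) = ¬F = T
Q → U = F → T = T
¬(¬S ↑ (R ∧ P)) ∧ (Q → U) = T ∧ T = T
Thus (B) is true.

(C): In symbols: (¬U → Q) → ((¬P → R) → (¬S → U))

¬U = ¬T = F
¬U → Q = F → F = T
¬P = ¬T = F
¬P → R = F → T = T
¬S = ¬F = T
¬S → U = T → T = T
(¬P → R) → (¬S → U) = T → T = T
(¬U → Q) → ((¬P → R) → (¬S → U)) = T → T = T
So (C) is true.

Count: 3.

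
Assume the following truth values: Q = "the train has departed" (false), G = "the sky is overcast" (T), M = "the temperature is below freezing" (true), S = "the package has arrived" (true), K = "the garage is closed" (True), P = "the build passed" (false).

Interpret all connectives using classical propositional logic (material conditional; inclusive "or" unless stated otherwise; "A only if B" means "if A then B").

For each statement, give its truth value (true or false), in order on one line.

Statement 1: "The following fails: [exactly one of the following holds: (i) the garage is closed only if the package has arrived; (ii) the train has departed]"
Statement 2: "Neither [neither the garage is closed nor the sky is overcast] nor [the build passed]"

Statement 1: This is ¬((K → S) ⊕ Q).

K → S = T → T = T
(K → S) ⊕ Q = T ⊕ F = T
¬((K → S) ⊕ Q) = ¬T = F
So Statement 1 is false.

Statement 2: In symbols: (K ↓ G) ↓ P

K ↓ G = T ↓ T = F
(K ↓ G) ↓ P = F ↓ F = T
So Statement 2 is true.

Statement 1 F, Statement 2 T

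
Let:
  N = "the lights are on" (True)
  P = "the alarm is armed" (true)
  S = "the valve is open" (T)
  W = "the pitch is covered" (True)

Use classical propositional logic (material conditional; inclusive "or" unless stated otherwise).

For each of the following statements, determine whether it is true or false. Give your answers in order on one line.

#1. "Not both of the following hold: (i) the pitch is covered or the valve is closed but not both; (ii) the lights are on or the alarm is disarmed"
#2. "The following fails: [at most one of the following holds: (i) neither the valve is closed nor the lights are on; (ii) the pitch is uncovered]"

#1 False / #2 False

#1: This is (W xor ~S) nand (N | ~P).

~S = ~T = F
W xor ~S = T xor F = T
~P = ~T = F
N | ~P = T | F = T
(W xor ~S) nand (N | ~P) = T nand T = F
So #1 is false.

#2: Formalization: ~((~S nor N) nand ~W)

~S = ~T = F
~S nor N = F nor T = F
~W = ~T = F
(~S nor N) nand ~W = F nand F = T
~((~S nor N) nand ~W) = ~T = F
Hence #2 is false.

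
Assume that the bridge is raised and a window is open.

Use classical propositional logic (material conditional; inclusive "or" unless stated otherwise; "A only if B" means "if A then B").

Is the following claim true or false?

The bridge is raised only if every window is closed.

False.

Let K = "the bridge is raised" (T), W = "a window is open" (T).
This is K → ¬W.

¬W = ¬T = F
K → ¬W = T → F = F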